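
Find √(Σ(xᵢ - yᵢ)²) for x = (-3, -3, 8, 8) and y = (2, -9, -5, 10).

√(Σ(x_i - y_i)²) = √((-3 - 2)² + (-3 - (-9))² + (8 - (-5))² + (8 - 10)²)
= √((-5)² + 6² + 13² + (-2)²) = √(25 + 36 + 169 + 4) = √234 ≈ 15.2971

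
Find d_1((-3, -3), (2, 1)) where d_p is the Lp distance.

Σ|x_i - y_i| = |-3 - 2| + |-3 - 1| = 5 + 4 = 9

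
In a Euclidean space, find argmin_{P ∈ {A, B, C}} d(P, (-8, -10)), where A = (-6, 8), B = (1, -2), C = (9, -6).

Distances: d(A) ≈ 18.1108, d(B) ≈ 12.0416, d(C) ≈ 17.4642. Nearest: B = (1, -2) with distance 12.0416.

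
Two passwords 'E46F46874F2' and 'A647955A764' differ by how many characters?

Differing positions: 1, 2, 3, 4, 5, 6, 7, 8, 9, 10, 11. Hamming distance = 11.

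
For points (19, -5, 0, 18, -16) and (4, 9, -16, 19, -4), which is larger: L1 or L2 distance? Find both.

L1 = |19 - 4| + |-5 - 9| + |0 - (-16)| + |18 - 19| + |-16 - (-4)| = 15 + 14 + 16 + 1 + 12 = 58
L2 = √(15² + 14² + 16² + 1² + 12²) = √822 ≈ 28.6705
L1 ≥ L2 always (equality iff movement is along one axis); L1 > L2 here.
Ratio L1/L2 = 58/√822 ≈ 2.023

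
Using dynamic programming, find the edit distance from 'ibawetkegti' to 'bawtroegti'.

Let D[i][j] be the edit distance between the first i characters of 'ibawetkegti' and the first j characters of 'bawtroegti', with D[i][0] = i, D[0][j] = j, and D[i][j] = D[i-1][j-1] if the characters match, else 1 + min(D[i-1][j], D[i][j-1], D[i-1][j-1]). Filling the table (rows: prefixes of 'ibawetkegti', columns: prefixes of 'bawtroegti'):
     ε  b  a  w  t  r  o  e  g  t  i
  ε  0  1  2  3  4  5  6  7  8  9 10
  i  1  1  2  3  4  5  6  7  8  9  9
  b  2  1  2  3  4  5  6  7  8  9 10
  a  3  2  1  2  3  4  5  6  7  8  9
  w  4  3  2  1  2  3  4  5  6  7  8
  e  5  4  3  2  2  3  4  4  5  6  7
  t  6  5  4  3  2  3  4  5  5  5  6
  k  7  6  5  4  3  3  4  5  6  6  6
  e  8  7  6  5  4  4  4  4  5  6  7
  g  9  8  7  6  5  5  5  5  4  5  6
  t 10  9  8  7  6  6  6  6  5  4  5
  i 11 10  9  8  7  7  7  7  6  5  4
The bottom-right entry gives D[11][10] = 4, so no sequence of fewer than 4 edits works. Backtracking through the table gives one optimal edit sequence (4 edits):
  ibawetkegti → bawetkegti (del i @1)
  bawetkegti → bawttkegti (sub e→t @4)
  bawttkegti → bawtrkegti (sub t→r @5)
  bawtrkegti → bawtroegti (sub k→o @6)
Edit distance = 4.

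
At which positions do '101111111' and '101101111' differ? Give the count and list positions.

Differing positions: 5. Hamming distance = 1.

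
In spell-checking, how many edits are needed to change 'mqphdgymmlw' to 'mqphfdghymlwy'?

Let D[i][j] be the edit distance between the first i characters of 'mqphdgymmlw' and the first j characters of 'mqphfdghymlwy', with D[i][0] = i, D[0][j] = j, and D[i][j] = D[i-1][j-1] if the characters match, else 1 + min(D[i-1][j], D[i][j-1], D[i-1][j-1]). Filling the table (rows: prefixes of 'mqphdgymmlw', columns: prefixes of 'mqphfdghymlwy'):
     ε  m  q  p  h  f  d  g  h  y  m  l  w  y
  ε  0  1  2  3  4  5  6  7  8  9 10 11 12 13
  m  1  0  1  2  3  4  5  6  7  8  9 10 11 12
  q  2  1  0  1  2  3  4  5  6  7  8  9 10 11
  p  3  2  1  0  1  2  3  4  5  6  7  8  9 10
  h  4  3  2  1  0  1  2  3  4  5  6  7  8  9
  d  5  4  3  2  1  1  1  2  3  4  5  6  7  8
  g  6  5  4  3  2  2  2  1  2  3  4  5  6  7
  y  7  6  5  4  3  3  3  2  2  2  3  4  5  6
  m  8  7  6  5  4  4  4  3  3  3  2  3  4  5
  m  9  8  7  6  5  5  5  4  4  4  3  3  4  5
  l 10  9  8  7  6  6  6  5  5  5  4  3  4  5
  w 11 10  9  8  7  7  7  6  6  6  5  4  3  4
The bottom-right entry gives D[11][13] = 4, so no sequence of fewer than 4 edits works. Backtracking through the table gives one optimal edit sequence (4 edits):
  mqphdgymmlw → mqphfdgymmlw (ins f @5)
  mqphfdgymmlw → mqphfdghmmlw (sub y→h @8)
  mqphfdghmmlw → mqphfdghymlw (sub m→y @9)
  mqphfdghymlw → mqphfdghymlwy (ins y @13)
Edit distance = 4.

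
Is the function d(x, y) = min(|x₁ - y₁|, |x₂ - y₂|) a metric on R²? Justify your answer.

No. d fails identity of indiscernibles: take x = (4, 0) and y = (4, 4). Then d(x,y) = min(|4 - 4|, |0 - 4|) = min(0, 4) = 0, yet x ≠ y.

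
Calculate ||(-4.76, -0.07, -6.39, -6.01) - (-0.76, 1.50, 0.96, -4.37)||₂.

√(Σ(x_i - y_i)²) = √((-4.76 - (-0.76))² + (-0.07 - 1.5)² + (-6.39 - 0.96)² + (-6.01 - (-4.37))²)
= √((-4)² + (-1.57)² + (-7.35)² + (-1.64)²) = √(16 + 2.4649 + 54.0225 + 2.6896) = √75.177 ≈ 8.6705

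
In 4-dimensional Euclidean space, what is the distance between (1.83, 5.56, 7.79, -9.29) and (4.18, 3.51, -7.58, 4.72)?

√(Σ(x_i - y_i)²) = √((1.83 - 4.18)² + (5.56 - 3.51)² + (7.79 - (-7.58))² + (-9.29 - 4.72)²)
= √((-2.35)² + 2.05² + 15.37² + (-14.01)²) = √(5.5225 + 4.2025 + 236.2369 + 196.2801) = √442.242 ≈ 21.0296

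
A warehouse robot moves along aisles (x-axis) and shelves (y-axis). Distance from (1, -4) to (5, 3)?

Σ|x_i - y_i| = |1 - 5| + |-4 - 3| = 4 + 7 = 11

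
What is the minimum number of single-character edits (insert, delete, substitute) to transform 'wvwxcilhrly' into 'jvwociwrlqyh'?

Let D[i][j] be the edit distance between the first i characters of 'wvwxcilhrly' and the first j characters of 'jvwociwrlqyh', with D[i][0] = i, D[0][j] = j, and D[i][j] = D[i-1][j-1] if the characters match, else 1 + min(D[i-1][j], D[i][j-1], D[i-1][j-1]). Filling the table (rows: prefixes of 'wvwxcilhrly', columns: prefixes of 'jvwociwrlqyh'):
     ε  j  v  w  o  c  i  w  r  l  q  y  h
  ε  0  1  2  3  4  5  6  7  8  9 10 11 12
  w  1  1  2  2  3  4  5  6  7  8  9 10 11
  v  2  2  1  2  3  4  5  6  7  8  9 10 11
  w  3  3  2  1  2  3  4  5  6  7  8  9 10
  x  4  4  3  2  2  3  4  5  6  7  8  9 10
  c  5  5  4  3  3  2  3  4  5  6  7  8  9
  i  6  6  5  4  4  3  2  3  4  5  6  7  8
  l  7  7  6  5  5  4  3  3  4  4  5  6  7
  h  8  8  7  6  6  5  4  4  4  5  5  6  6
  r  9  9  8  7  7  6  5  5  4  5  6  6  7
  l 10 10  9  8  8  7  6  6  5  4  5  6  7
  y 11 11 10  9  9  8  7  7  6  5  5  5  6
The bottom-right entry gives D[11][12] = 6, so no sequence of fewer than 6 edits works. Backtracking through the table gives one optimal edit sequence (6 edits):
  wvwxcilhrly → jvwxcilhrly (sub w→j @1)
  jvwxcilhrly → jvwocilhrly (sub x→o @4)
  jvwocilhrly → jvwocihrly (del l @7)
  jvwocihrly → jvwociwrly (sub h→w @7)
  jvwociwrly → jvwociwrlqy (ins q @10)
  jvwociwrlqy → jvwociwrlqyh (ins h @12)
Edit distance = 6.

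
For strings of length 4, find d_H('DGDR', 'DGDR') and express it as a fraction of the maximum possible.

Differing positions: none. Hamming distance = 0. The maximum possible Hamming distance for length-4 strings is 4, so d_H/4 = 0/4 = 0.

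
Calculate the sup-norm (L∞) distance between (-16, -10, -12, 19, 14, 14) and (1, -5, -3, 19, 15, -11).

max(|x_i - y_i|) = max(|-16 - 1|, |-10 - (-5)|, |-12 - (-3)|, |19 - 19|, |14 - 15|, |14 - (-11)|) = max(17, 5, 9, 0, 1, 25) = 25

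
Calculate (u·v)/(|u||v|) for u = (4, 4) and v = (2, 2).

With u = (4, 4), v = (2, 2):
u·v = 4·2 + 4·2 = 8 + 8 = 16.
|u| = √(4² + 4²) = √32, |v| = √(2² + 2²) = √8, so |u||v| = √(32·8) = √256 = 16.
cos θ = (u·v)/(|u||v|) = 16/16 = 1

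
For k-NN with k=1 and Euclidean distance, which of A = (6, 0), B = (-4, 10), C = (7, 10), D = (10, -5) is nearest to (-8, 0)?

Distances: d(A) = 14, d(B) ≈ 10.7703, d(C) ≈ 18.0278, d(D) ≈ 18.6815. Nearest: B = (-4, 10) with distance 10.7703.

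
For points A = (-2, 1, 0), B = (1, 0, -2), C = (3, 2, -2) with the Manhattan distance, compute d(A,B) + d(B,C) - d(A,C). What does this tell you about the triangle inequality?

d(A,B) = 3 + 1 + 2 = 6, d(B,C) = 2 + 2 + 0 = 4, d(A,C) = 5 + 1 + 2 = 8.
d(A,B) + d(B,C) - d(A,C) = 6 + 4 - 8 = 10 - 8 = 2. This is ≥ 0, so the triangle inequality holds for these points.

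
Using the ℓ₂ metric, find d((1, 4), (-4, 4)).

√(Σ(x_i - y_i)²) = √((1 - (-4))² + (4 - 4)²)
= √(5² + 0²) = √(25 + 0) = √25 = 5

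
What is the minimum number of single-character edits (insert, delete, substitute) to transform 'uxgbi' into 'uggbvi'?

Let D[i][j] be the edit distance between the first i characters of 'uxgbi' and the first j characters of 'uggbvi', with D[i][0] = i, D[0][j] = j, and D[i][j] = D[i-1][j-1] if the characters match, else 1 + min(D[i-1][j], D[i][j-1], D[i-1][j-1]). Filling the table (rows: prefixes of 'uxgbi', columns: prefixes of 'uggbvi'):
     ε  u  g  g  b  v  i
  ε  0  1  2  3  4  5  6
  u  1  0  1  2  3  4  5
  x  2  1  1  2  3  4  5
  g  3  2  1  1  2  3  4
  b  4  3  2  2  1  2  3
  i  5  4  3  3  2  2  2
The bottom-right entry gives D[5][6] = 2, so no sequence of fewer than 2 edits works. Backtracking through the table gives one optimal edit sequence (2 edits):
  uxgbi → uggbi (sub x→g @2)
  uggbi → uggbvi (ins v @5)
Edit distance = 2.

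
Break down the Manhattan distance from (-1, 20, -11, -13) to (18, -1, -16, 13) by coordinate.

Σ|x_i - y_i| = |-1 - 18| + |20 - (-1)| + |-11 - (-16)| + |-13 - 13| = 19 + 21 + 5 + 26 = 71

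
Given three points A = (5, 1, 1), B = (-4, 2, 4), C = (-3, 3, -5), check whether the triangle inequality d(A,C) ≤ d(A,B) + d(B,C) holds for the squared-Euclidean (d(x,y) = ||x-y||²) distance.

d(A,B) = 9² + 1² + 3² = 91, d(B,C) = 1² + 1² + 9² = 83, d(A,C) = 8² + 2² + 6² = 104.
d(A,C) = 104 ≤ 91 + 83 = 174. Triangle inequality is satisfied.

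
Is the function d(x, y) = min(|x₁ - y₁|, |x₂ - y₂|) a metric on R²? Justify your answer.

No. d fails identity of indiscernibles: take x = (-1, 0) and y = (-1, 8). Then d(x,y) = min(|-1 - (-1)|, |0 - 8|) = min(0, 8) = 0, yet x ≠ y.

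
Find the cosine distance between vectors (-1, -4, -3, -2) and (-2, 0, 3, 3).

With u = (-1, -4, -3, -2), v = (-2, 0, 3, 3):
u·v = (-1)·(-2) + (-4)·0 + (-3)·3 + (-2)·3 = 2 + 0 + (-9) + (-6) = -13.
|u| = √((-1)² + (-4)² + (-3)² + (-2)²) = √30, |v| = √((-2)² + 0² + 3² + 3²) = √22, so |u||v| = √(30·22) = √660.
cos θ = (u·v)/(|u||v|) = -13/√660 ≈ -0.506
Cosine distance = 1 - cos θ ≈ 1 - (-0.506) = 1.506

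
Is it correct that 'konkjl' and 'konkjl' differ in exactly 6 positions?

Differing positions: none. Hamming distance = 0, so the claim that d_H = 6 is false.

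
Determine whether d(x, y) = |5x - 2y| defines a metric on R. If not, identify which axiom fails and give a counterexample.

No. d fails symmetry: d(3, 9) = |5·3 - 2·9| = |-3| = 3, but d(9, 3) = |5·9 - 2·3| = |39| = 39. Since 3 ≠ 39, d(x,y) ≠ d(y,x) in general.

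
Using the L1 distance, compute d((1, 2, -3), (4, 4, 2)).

Σ|x_i - y_i| = |1 - 4| + |2 - 4| + |-3 - 2| = 3 + 2 + 5 = 10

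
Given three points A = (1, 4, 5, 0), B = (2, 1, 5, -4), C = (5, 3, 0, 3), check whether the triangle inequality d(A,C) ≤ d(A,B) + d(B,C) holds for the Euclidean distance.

d(A,B) = √(1² + 3² + 0² + 4²) = √26 ≈ 5.099, d(B,C) = √(3² + 2² + 5² + 7²) = √87 ≈ 9.3274, d(A,C) = √(4² + 1² + 5² + 3²) = √51 ≈ 7.1414.
d(A,C) ≈ 7.1414 ≤ 5.099 + 9.3274 = 14.4264. Triangle inequality is satisfied.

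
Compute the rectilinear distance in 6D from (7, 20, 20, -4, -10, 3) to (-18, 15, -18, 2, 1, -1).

Σ|x_i - y_i| = |7 - (-18)| + |20 - 15| + |20 - (-18)| + |-4 - 2| + |-10 - 1| + |3 - (-1)| = 25 + 5 + 38 + 6 + 11 + 4 = 89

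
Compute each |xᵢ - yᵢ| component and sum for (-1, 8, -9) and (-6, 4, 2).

Σ|x_i - y_i| = |-1 - (-6)| + |8 - 4| + |-9 - 2| = 5 + 4 + 11 = 20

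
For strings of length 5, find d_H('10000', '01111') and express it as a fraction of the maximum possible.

Differing positions: 1, 2, 3, 4, 5. Hamming distance = 5. The maximum possible Hamming distance for length-5 strings is 5, so d_H/5 = 5/5 = 1.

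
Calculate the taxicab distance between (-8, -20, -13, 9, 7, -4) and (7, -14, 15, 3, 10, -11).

Σ|x_i - y_i| = |-8 - 7| + |-20 - (-14)| + |-13 - 15| + |9 - 3| + |7 - 10| + |-4 - (-11)| = 15 + 6 + 28 + 6 + 3 + 7 = 65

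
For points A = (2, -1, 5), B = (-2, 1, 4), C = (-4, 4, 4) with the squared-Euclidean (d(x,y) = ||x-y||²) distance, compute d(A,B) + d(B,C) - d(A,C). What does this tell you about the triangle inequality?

d(A,B) = 4² + 2² + 1² = 21, d(B,C) = 2² + 3² + 0² = 13, d(A,C) = 6² + 5² + 1² = 62.
d(A,B) + d(B,C) - d(A,C) = 21 + 13 - 62 = 34 - 62 = -28. This is < 0, so the triangle inequality FAILS for these points (squared-Euclidean is not a metric).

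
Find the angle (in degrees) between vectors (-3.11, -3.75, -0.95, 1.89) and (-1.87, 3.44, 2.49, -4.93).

With u = (-3.11, -3.75, -0.95, 1.89), v = (-1.87, 3.44, 2.49, -4.93):
u·v = (-3.11)·(-1.87) + (-3.75)·3.44 + (-0.95)·2.49 + 1.89·(-4.93) = 5.8157 + (-12.9) + (-2.3655) + (-9.3177) = -18.7675.
|u| = √((-3.11)² + (-3.75)² + (-0.95)² + 1.89²) = √(9.6721 + 14.0625 + 0.9025 + 3.5721) = √28.2092, |v| = √((-1.87)² + 3.44² + 2.49² + (-4.93)²) = √(3.4969 + 11.8336 + 6.2001 + 24.3049) = √45.8355.
cos θ = (u·v)/(|u||v|) = -18.7675/(√28.2092·√45.8355) ≈ -0.521927
θ = arccos(-0.521927) ≈ 121.46°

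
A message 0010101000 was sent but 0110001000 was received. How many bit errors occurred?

Differing positions: 2, 5. Hamming distance = 2.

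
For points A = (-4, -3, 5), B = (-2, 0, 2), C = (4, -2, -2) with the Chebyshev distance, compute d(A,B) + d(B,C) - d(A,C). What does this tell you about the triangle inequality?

d(A,B) = max(2, 3, 3) = 3, d(B,C) = max(6, 2, 4) = 6, d(A,C) = max(8, 1, 7) = 8.
d(A,B) + d(B,C) - d(A,C) = 3 + 6 - 8 = 9 - 8 = 1. This is ≥ 0, so the triangle inequality holds for these points.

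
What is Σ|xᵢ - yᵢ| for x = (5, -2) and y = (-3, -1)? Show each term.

Σ|x_i - y_i| = |5 - (-3)| + |-2 - (-1)| = 8 + 1 = 9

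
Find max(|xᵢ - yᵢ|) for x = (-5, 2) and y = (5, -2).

max(|x_i - y_i|) = max(|-5 - 5|, |2 - (-2)|) = max(10, 4) = 10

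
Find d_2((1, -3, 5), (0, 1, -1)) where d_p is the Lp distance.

(Σ|x_i - y_i|^2)^(1/2) = (|1 - 0|^2 + |-3 - 1|^2 + |5 - (-1)|^2)^(1/2)
= (1^2 + 4^2 + 6^2)^(1/2) = (1 + 16 + 36)^(1/2) = (53)^(1/2) ≈ 7.2801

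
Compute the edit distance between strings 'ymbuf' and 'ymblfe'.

Let D[i][j] be the edit distance between the first i characters of 'ymbuf' and the first j characters of 'ymblfe', with D[i][0] = i, D[0][j] = j, and D[i][j] = D[i-1][j-1] if the characters match, else 1 + min(D[i-1][j], D[i][j-1], D[i-1][j-1]). Filling the table (rows: prefixes of 'ymbuf', columns: prefixes of 'ymblfe'):
     ε  y  m  b  l  f  e
  ε  0  1  2  3  4  5  6
  y  1  0  1  2  3  4  5
  m  2  1  0  1  2  3  4
  b  3  2  1  0  1  2  3
  u  4  3  2  1  1  2  3
  f  5  4  3  2  2  1  2
The bottom-right entry gives D[5][6] = 2, so no sequence of fewer than 2 edits works. Backtracking through the table gives one optimal edit sequence (2 edits):
  ymbuf → ymblf (sub u→l @4)
  ymblf → ymblfe (ins e @6)
Edit distance = 2.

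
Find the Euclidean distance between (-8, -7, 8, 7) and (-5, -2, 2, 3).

√(Σ(x_i - y_i)²) = √((-8 - (-5))² + (-7 - (-2))² + (8 - 2)² + (7 - 3)²)
= √((-3)² + (-5)² + 6² + 4²) = √(9 + 25 + 36 + 16) = √86 ≈ 9.2736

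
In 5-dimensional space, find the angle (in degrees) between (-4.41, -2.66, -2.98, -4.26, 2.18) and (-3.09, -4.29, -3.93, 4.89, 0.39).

With u = (-4.41, -2.66, -2.98, -4.26, 2.18), v = (-3.09, -4.29, -3.93, 4.89, 0.39):
u·v = (-4.41)·(-3.09) + (-2.66)·(-4.29) + (-2.98)·(-3.93) + (-4.26)·4.89 + 2.18·0.39 = 13.6269 + 11.4114 + 11.7114 + (-20.8314) + 0.8502 = 16.7685.
|u| = √((-4.41)² + (-2.66)² + (-2.98)² + (-4.26)² + 2.18²) = √(19.4481 + 7.0756 + 8.8804 + 18.1476 + 4.7524) = √58.3041, |v| = √((-3.09)² + (-4.29)² + (-3.93)² + 4.89² + 0.39²) = √(9.5481 + 18.4041 + 15.4449 + 23.9121 + 0.1521) = √67.4613.
cos θ = (u·v)/(|u||v|) = 16.7685/(√58.3041·√67.4613) ≈ 0.267373
θ = arccos(0.267373) ≈ 74.49°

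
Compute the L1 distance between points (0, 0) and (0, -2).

Σ|x_i - y_i| = |0 - 0| + |0 - (-2)| = 0 + 2 = 2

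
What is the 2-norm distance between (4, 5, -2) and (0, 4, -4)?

(Σ|x_i - y_i|^2)^(1/2) = (|4 - 0|^2 + |5 - 4|^2 + |-2 - (-4)|^2)^(1/2)
= (4^2 + 1^2 + 2^2)^(1/2) = (16 + 1 + 4)^(1/2) = (21)^(1/2) ≈ 4.5826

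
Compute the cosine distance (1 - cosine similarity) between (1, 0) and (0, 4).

With u = (1, 0), v = (0, 4):
u·v = 1·0 + 0·4 = 0 + 0 = 0.
|u| = √(1² + 0²) = √1, |v| = √(0² + 4²) = √16, so |u||v| = √(1·16) = √16 = 4.
cos θ = (u·v)/(|u||v|) = 0/4 = 0
Cosine distance = 1 - cos θ = 1 - 0 = 1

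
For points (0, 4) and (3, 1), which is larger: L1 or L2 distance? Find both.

L1 = |0 - 3| + |4 - 1| = 3 + 3 = 6
L2 = √(3² + 3²) = √18 ≈ 4.2426
L1 ≥ L2 always (equality iff movement is along one axis); L1 > L2 here.
Ratio L1/L2 = 6/√18 ≈ 1.4142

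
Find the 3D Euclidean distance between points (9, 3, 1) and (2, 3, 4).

√(Σ(x_i - y_i)²) = √((9 - 2)² + (3 - 3)² + (1 - 4)²)
= √(7² + 0² + (-3)²) = √(49 + 0 + 9) = √58 ≈ 7.6158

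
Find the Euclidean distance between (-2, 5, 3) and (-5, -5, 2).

√(Σ(x_i - y_i)²) = √((-2 - (-5))² + (5 - (-5))² + (3 - 2)²)
= √(3² + 10² + 1²) = √(9 + 100 + 1) = √110 ≈ 10.4881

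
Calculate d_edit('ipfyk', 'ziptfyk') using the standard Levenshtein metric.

Let D[i][j] be the edit distance between the first i characters of 'ipfyk' and the first j characters of 'ziptfyk', with D[i][0] = i, D[0][j] = j, and D[i][j] = D[i-1][j-1] if the characters match, else 1 + min(D[i-1][j], D[i][j-1], D[i-1][j-1]). Filling the table (rows: prefixes of 'ipfyk', columns: prefixes of 'ziptfyk'):
     ε  z  i  p  t  f  y  k
  ε  0  1  2  3  4  5  6  7
  i  1  1  1  2  3  4  5  6
  p  2  2  2  1  2  3  4  5
  f  3  3  3  2  2  2  3  4
  y  4  4  4  3  3  3  2  3
  k  5  5  5  4  4  4  3  2
The bottom-right entry gives D[5][7] = 2, so no sequence of fewer than 2 edits works. Backtracking through the table gives one optimal edit sequence (2 edits):
  ipfyk → zipfyk (ins z @1)
  zipfyk → ziptfyk (ins t @4)
Edit distance = 2.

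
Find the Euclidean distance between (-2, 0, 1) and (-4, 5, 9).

√(Σ(x_i - y_i)²) = √((-2 - (-4))² + (0 - 5)² + (1 - 9)²)
= √(2² + (-5)² + (-8)²) = √(4 + 25 + 64) = √93 ≈ 9.6437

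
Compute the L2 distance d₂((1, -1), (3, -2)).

√(Σ(x_i - y_i)²) = √((1 - 3)² + (-1 - (-2))²)
= √((-2)² + 1²) = √(4 + 1) = √5 ≈ 2.2361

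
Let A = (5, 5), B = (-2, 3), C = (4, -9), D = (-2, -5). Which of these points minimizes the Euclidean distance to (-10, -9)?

Distances: d(A) ≈ 20.5183, d(B) ≈ 14.4222, d(C) = 14, d(D) ≈ 8.9443. Nearest: D = (-2, -5) with distance 8.9443.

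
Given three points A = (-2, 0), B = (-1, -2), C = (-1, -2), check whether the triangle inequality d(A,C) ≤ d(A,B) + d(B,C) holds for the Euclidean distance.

d(A,B) = √(1² + 2²) = √5 ≈ 2.2361, d(B,C) = √(0² + 0²) = √0 = 0, d(A,C) = √(1² + 2²) = √5 ≈ 2.2361.
d(A,C) ≈ 2.2361 ≤ 2.2361 + 0 = 2.2361. Triangle inequality is satisfied.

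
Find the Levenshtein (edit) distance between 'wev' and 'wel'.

Let D[i][j] be the edit distance between the first i characters of 'wev' and the first j characters of 'wel', with D[i][0] = i, D[0][j] = j, and D[i][j] = D[i-1][j-1] if the characters match, else 1 + min(D[i-1][j], D[i][j-1], D[i-1][j-1]). Filling the table (rows: prefixes of 'wev', columns: prefixes of 'wel'):
     ε  w  e  l
  ε  0  1  2  3
  w  1  0  1  2
  e  2  1  0  1
  v  3  2  1  1
The bottom-right entry gives D[3][3] = 1, so no sequence of fewer than 1 edit works. Backtracking through the table gives one optimal edit sequence (1 edit):
  wev → wel (sub v→l @3)
Edit distance = 1.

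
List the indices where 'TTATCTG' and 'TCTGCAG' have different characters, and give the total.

Differing positions: 2, 3, 4, 6. Hamming distance = 4.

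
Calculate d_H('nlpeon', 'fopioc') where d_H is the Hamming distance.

Differing positions: 1, 2, 4, 6. Hamming distance = 4.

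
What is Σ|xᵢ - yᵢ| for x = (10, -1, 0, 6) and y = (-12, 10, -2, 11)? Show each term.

Σ|x_i - y_i| = |10 - (-12)| + |-1 - 10| + |0 - (-2)| + |6 - 11| = 22 + 11 + 2 + 5 = 40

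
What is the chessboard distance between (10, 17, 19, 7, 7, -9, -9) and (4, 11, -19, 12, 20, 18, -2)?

max(|x_i - y_i|) = max(|10 - 4|, |17 - 11|, |19 - (-19)|, |7 - 12|, |7 - 20|, |-9 - 18|, |-9 - (-2)|) = max(6, 6, 38, 5, 13, 27, 7) = 38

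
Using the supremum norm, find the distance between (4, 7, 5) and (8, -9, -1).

max(|x_i - y_i|) = max(|4 - 8|, |7 - (-9)|, |5 - (-1)|) = max(4, 16, 6) = 16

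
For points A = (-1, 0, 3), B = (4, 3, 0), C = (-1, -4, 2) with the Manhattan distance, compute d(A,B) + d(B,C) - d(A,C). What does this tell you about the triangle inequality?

d(A,B) = 5 + 3 + 3 = 11, d(B,C) = 5 + 7 + 2 = 14, d(A,C) = 0 + 4 + 1 = 5.
d(A,B) + d(B,C) - d(A,C) = 11 + 14 - 5 = 25 - 5 = 20. This is ≥ 0, so the triangle inequality holds for these points.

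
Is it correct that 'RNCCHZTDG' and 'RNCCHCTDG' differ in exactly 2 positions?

Differing positions: 6. Hamming distance = 1, so the claim that d_H = 2 is false.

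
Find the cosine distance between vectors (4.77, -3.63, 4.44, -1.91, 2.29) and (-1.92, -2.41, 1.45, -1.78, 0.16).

With u = (4.77, -3.63, 4.44, -1.91, 2.29), v = (-1.92, -2.41, 1.45, -1.78, 0.16):
u·v = 4.77·(-1.92) + (-3.63)·(-2.41) + 4.44·1.45 + (-1.91)·(-1.78) + 2.29·0.16 = (-9.1584) + 8.7483 + 6.438 + 3.3998 + 0.3664 = 9.7941.
|u| = √(4.77² + (-3.63)² + 4.44² + (-1.91)² + 2.29²) = √(22.7529 + 13.1769 + 19.7136 + 3.6481 + 5.2441) = √64.5356, |v| = √((-1.92)² + (-2.41)² + 1.45² + (-1.78)² + 0.16²) = √(3.6864 + 5.8081 + 2.1025 + 3.1684 + 0.0256) = √14.791.
cos θ = (u·v)/(|u||v|) = 9.7941/(√64.5356·√14.791) ≈ 0.317
Cosine distance = 1 - cos θ ≈ 1 - 0.317 = 0.683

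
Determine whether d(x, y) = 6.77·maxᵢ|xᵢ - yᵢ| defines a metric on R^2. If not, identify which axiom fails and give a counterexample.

Yes. The L∞ (Chebyshev) norm induces a metric on R^2, and multiplying a metric by a positive constant 6.77 > 0 preserves all four axioms: non-negativity (6.77·||x-y|| ≥ 0), identity (6.77·||x-y|| = 0 ⟺ ||x-y|| = 0 ⟺ x = y), symmetry (||x-y|| = ||y-x||), and the triangle inequality (6.77·||x-z|| ≤ 6.77·||x-y|| + 6.77·||y-z||). So d is a metric.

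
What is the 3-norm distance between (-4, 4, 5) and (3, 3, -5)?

(Σ|x_i - y_i|^3)^(1/3) = (|-4 - 3|^3 + |4 - 3|^3 + |5 - (-5)|^3)^(1/3)
= (7^3 + 1^3 + 10^3)^(1/3) = (343 + 1 + 1000)^(1/3) = (1344)^(1/3) ≈ 11.0357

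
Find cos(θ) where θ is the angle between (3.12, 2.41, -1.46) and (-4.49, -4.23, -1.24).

With u = (3.12, 2.41, -1.46), v = (-4.49, -4.23, -1.24):
u·v = 3.12·(-4.49) + 2.41·(-4.23) + (-1.46)·(-1.24) = (-14.0088) + (-10.1943) + 1.8104 = -22.3927.
|u| = √(3.12² + 2.41² + (-1.46)²) = √(9.7344 + 5.8081 + 2.1316) = √17.6741, |v| = √((-4.49)² + (-4.23)² + (-1.24)²) = √(20.1601 + 17.8929 + 1.5376) = √39.5906.
cos θ = (u·v)/(|u||v|) = -22.3927/(√17.6741·√39.5906) ≈ -0.8465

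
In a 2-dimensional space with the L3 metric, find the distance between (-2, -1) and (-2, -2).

(Σ|x_i - y_i|^3)^(1/3) = (|-2 - (-2)|^3 + |-1 - (-2)|^3)^(1/3)
= (0^3 + 1^3)^(1/3) = (0 + 1)^(1/3) = (1)^(1/3) = 1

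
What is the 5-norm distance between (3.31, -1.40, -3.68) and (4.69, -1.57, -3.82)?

(Σ|x_i - y_i|^5)^(1/5) = (|3.31 - 4.69|^5 + |-1.4 - (-1.57)|^5 + |-3.68 - (-3.82)|^5)^(1/5)
= (1.38^5 + 0.17^5 + 0.14^5)^(1/5) ≈ (5.0049 + 0.0001 + 0.0001)^(1/5) = (5.0051)^(1/5) ≈ 1.38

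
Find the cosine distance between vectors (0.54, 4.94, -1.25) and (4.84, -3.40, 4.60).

With u = (0.54, 4.94, -1.25), v = (4.84, -3.40, 4.60):
u·v = 0.54·4.84 + 4.94·(-3.4) + (-1.25)·4.6 = 2.6136 + (-16.796) + (-5.75) = -19.9324.
|u| = √(0.54² + 4.94² + (-1.25)²) = √(0.2916 + 24.4036 + 1.5625) = √26.2577, |v| = √(4.84² + (-3.4)² + 4.6²) = √(23.4256 + 11.56 + 21.16) = √56.1456.
cos θ = (u·v)/(|u||v|) = -19.9324/(√26.2577·√56.1456) ≈ -0.5191
Cosine distance = 1 - cos θ ≈ 1 - (-0.5191) = 1.5191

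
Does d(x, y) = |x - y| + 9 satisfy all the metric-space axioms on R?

No. d fails identity of indiscernibles (specifically d(x,x) = 0): d(-3, -3) = |-3 - (-3)| + 9 = 0 + 9 = 9 ≠ 0.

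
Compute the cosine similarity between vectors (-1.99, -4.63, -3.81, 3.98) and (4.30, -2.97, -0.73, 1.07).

With u = (-1.99, -4.63, -3.81, 3.98), v = (4.30, -2.97, -0.73, 1.07):
u·v = (-1.99)·4.3 + (-4.63)·(-2.97) + (-3.81)·(-0.73) + 3.98·1.07 = (-8.557) + 13.7511 + 2.7813 + 4.2586 = 12.234.
|u| = √((-1.99)² + (-4.63)² + (-3.81)² + 3.98²) = √(3.9601 + 21.4369 + 14.5161 + 15.8404) = √55.7535, |v| = √(4.3² + (-2.97)² + (-0.73)² + 1.07²) = √(18.49 + 8.8209 + 0.5329 + 1.1449) = √28.9887.
cos θ = (u·v)/(|u||v|) = 12.234/(√55.7535·√28.9887) ≈ 0.3043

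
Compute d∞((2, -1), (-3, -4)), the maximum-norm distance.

max(|x_i - y_i|) = max(|2 - (-3)|, |-1 - (-4)|) = max(5, 3) = 5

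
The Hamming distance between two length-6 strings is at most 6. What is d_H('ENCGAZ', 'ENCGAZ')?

Differing positions: none. Hamming distance = 0. The maximum possible Hamming distance for length-6 strings is 6, so d_H/6 = 0/6 = 0.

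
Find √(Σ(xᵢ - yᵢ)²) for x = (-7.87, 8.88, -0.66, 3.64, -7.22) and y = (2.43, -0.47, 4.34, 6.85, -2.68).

√(Σ(x_i - y_i)²) = √((-7.87 - 2.43)² + (8.88 - (-0.47))² + (-0.66 - 4.34)² + (3.64 - 6.85)² + (-7.22 - (-2.68))²)
= √((-10.3)² + 9.35² + (-5)² + (-3.21)² + (-4.54)²) = √(106.09 + 87.4225 + 25 + 10.3041 + 20.6116) = √249.4282 ≈ 15.7933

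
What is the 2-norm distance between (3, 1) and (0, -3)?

(Σ|x_i - y_i|^2)^(1/2) = (|3 - 0|^2 + |1 - (-3)|^2)^(1/2)
= (3^2 + 4^2)^(1/2) = (9 + 16)^(1/2) = (25)^(1/2) = 5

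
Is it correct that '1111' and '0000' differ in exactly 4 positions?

Differing positions: 1, 2, 3, 4. Hamming distance = 4, so the claim is true.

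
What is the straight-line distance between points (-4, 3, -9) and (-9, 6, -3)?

√(Σ(x_i - y_i)²) = √((-4 - (-9))² + (3 - 6)² + (-9 - (-3))²)
= √(5² + (-3)² + (-6)²) = √(25 + 9 + 36) = √70 ≈ 8.3666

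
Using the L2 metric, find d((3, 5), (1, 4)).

√(Σ(x_i - y_i)²) = √((3 - 1)² + (5 - 4)²)
= √(2² + 1²) = √(4 + 1) = √5 ≈ 2.2361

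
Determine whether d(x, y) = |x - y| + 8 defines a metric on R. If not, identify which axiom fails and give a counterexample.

No. d fails identity of indiscernibles (specifically d(x,x) = 0): d(-6, -6) = |-6 - (-6)| + 8 = 0 + 8 = 8 ≠ 0.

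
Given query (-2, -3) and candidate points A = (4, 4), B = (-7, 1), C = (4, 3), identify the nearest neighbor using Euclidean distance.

Distances: d(A) ≈ 9.2195, d(B) ≈ 6.4031, d(C) ≈ 8.4853. Nearest: B = (-7, 1) with distance 6.4031.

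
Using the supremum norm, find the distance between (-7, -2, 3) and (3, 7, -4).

max(|x_i - y_i|) = max(|-7 - 3|, |-2 - 7|, |3 - (-4)|) = max(10, 9, 7) = 10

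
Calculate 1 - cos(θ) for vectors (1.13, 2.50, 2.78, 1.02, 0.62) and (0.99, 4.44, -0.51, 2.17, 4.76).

With u = (1.13, 2.50, 2.78, 1.02, 0.62), v = (0.99, 4.44, -0.51, 2.17, 4.76):
u·v = 1.13·0.99 + 2.5·4.44 + 2.78·(-0.51) + 1.02·2.17 + 0.62·4.76 = 1.1187 + 11.1 + (-1.4178) + 2.2134 + 2.9512 = 15.9655.
|u| = √(1.13² + 2.5² + 2.78² + 1.02² + 0.62²) = √(1.2769 + 6.25 + 7.7284 + 1.0404 + 0.3844) = √16.6801, |v| = √(0.99² + 4.44² + (-0.51)² + 2.17² + 4.76²) = √(0.9801 + 19.7136 + 0.2601 + 4.7089 + 22.6576) = √48.3203.
cos θ = (u·v)/(|u||v|) = 15.9655/(√16.6801·√48.3203) ≈ 0.5624
Cosine distance = 1 - cos θ ≈ 1 - 0.5624 = 0.4376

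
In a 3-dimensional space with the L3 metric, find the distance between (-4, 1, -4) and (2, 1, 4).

(Σ|x_i - y_i|^3)^(1/3) = (|-4 - 2|^3 + |1 - 1|^3 + |-4 - 4|^3)^(1/3)
= (6^3 + 0^3 + 8^3)^(1/3) = (216 + 0 + 512)^(1/3) = (728)^(1/3) ≈ 8.9959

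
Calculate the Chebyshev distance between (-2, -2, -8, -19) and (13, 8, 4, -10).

max(|x_i - y_i|) = max(|-2 - 13|, |-2 - 8|, |-8 - 4|, |-19 - (-10)|) = max(15, 10, 12, 9) = 15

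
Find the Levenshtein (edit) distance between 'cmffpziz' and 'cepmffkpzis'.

Let D[i][j] be the edit distance between the first i characters of 'cmffpziz' and the first j characters of 'cepmffkpzis', with D[i][0] = i, D[0][j] = j, and D[i][j] = D[i-1][j-1] if the characters match, else 1 + min(D[i-1][j], D[i][j-1], D[i-1][j-1]). Filling the table (rows: prefixes of 'cmffpziz', columns: prefixes of 'cepmffkpzis'):
     ε  c  e  p  m  f  f  k  p  z  i  s
  ε  0  1  2  3  4  5  6  7  8  9 10 11
  c  1  0  1  2  3  4  5  6  7  8  9 10
  m  2  1  1  2  2  3  4  5  6  7  8  9
  f  3  2  2  2  3  2  3  4  5  6  7  8
  f  4  3  3  3  3  3  2  3  4  5  6  7
  p  5  4  4  3  4  4  3  3  3  4  5  6
  z  6  5  5  4  4  5  4  4  4  3  4  5
  i  7  6  6  5  5  5  5  5  5  4  3  4
  z  8  7  7  6  6  6  6  6  6  5  4  4
The bottom-right entry gives D[8][11] = 4, so no sequence of fewer than 4 edits works. Backtracking through the table gives one optimal edit sequence (4 edits):
  cmffpziz → cemffpziz (ins e @2)
  cemffpziz → cepmffpziz (ins p @3)
  cepmffpziz → cepmffkpziz (ins k @7)
  cepmffkpziz → cepmffkpzis (sub z→s @11)
Edit distance = 4.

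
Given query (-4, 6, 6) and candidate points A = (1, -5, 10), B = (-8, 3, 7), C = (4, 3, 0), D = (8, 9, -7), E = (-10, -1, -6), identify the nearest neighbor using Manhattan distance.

Distances: d(A) = 20, d(B) = 8, d(C) = 17, d(D) = 28, d(E) = 25. Nearest: B = (-8, 3, 7) with distance 8.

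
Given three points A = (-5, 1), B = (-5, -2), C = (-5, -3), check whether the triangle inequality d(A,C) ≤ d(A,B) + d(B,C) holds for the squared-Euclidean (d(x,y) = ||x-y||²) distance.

d(A,B) = 0² + 3² = 9, d(B,C) = 0² + 1² = 1, d(A,C) = 0² + 4² = 16.
d(A,C) = 16 > 9 + 1 = 10. Triangle inequality is VIOLATED. (Squared-Euclidean is not a metric — this is a counterexample.)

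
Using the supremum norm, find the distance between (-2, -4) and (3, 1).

max(|x_i - y_i|) = max(|-2 - 3|, |-4 - 1|) = max(5, 5) = 5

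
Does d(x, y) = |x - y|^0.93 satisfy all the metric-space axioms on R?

Yes. With 0 < p = 0.93 ≤ 1, d(x,y) = |x-y|^0.93 is a metric on R. Non-negativity and symmetry are immediate; |x-y|^0.93 = 0 ⟺ |x-y| = 0 ⟺ x = y. For the triangle inequality, the function t ↦ t^0.93 is subadditive on [0,∞) when p ≤ 1, so |x-z|^0.93 ≤ (|x-y| + |y-z|)^0.93 ≤ |x-y|^0.93 + |y-z|^0.93.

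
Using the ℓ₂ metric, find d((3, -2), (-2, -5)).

√(Σ(x_i - y_i)²) = √((3 - (-2))² + (-2 - (-5))²)
= √(5² + 3²) = √(25 + 9) = √34 ≈ 5.831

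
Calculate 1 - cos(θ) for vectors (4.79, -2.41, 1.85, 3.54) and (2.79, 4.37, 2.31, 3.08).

With u = (4.79, -2.41, 1.85, 3.54), v = (2.79, 4.37, 2.31, 3.08):
u·v = 4.79·2.79 + (-2.41)·4.37 + 1.85·2.31 + 3.54·3.08 = 13.3641 + (-10.5317) + 4.2735 + 10.9032 = 18.0091.
|u| = √(4.79² + (-2.41)² + 1.85² + 3.54²) = √(22.9441 + 5.8081 + 3.4225 + 12.5316) = √44.7063, |v| = √(2.79² + 4.37² + 2.31² + 3.08²) = √(7.7841 + 19.0969 + 5.3361 + 9.4864) = √41.7035.
cos θ = (u·v)/(|u||v|) = 18.0091/(√44.7063·√41.7035) ≈ 0.4171
Cosine distance = 1 - cos θ ≈ 1 - 0.4171 = 0.5829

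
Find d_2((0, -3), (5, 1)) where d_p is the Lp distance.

(Σ|x_i - y_i|^2)^(1/2) = (|0 - 5|^2 + |-3 - 1|^2)^(1/2)
= (5^2 + 4^2)^(1/2) = (25 + 16)^(1/2) = (41)^(1/2) ≈ 6.4031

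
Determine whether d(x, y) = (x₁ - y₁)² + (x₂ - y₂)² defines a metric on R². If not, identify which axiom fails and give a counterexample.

No. The squared Euclidean distance fails the triangle inequality. Counterexample: x = (0, 0), y = (4, 1), z = (8, 2). d(x,z) = 8² + 2² = 68, but d(x,y) + d(y,z) = (4² + 1²) + (4² + 1²) = 17 + 17 = 34. Since 68 > 34, the triangle inequality is violated. (Note: √d, the ordinary Euclidean distance, IS a metric.)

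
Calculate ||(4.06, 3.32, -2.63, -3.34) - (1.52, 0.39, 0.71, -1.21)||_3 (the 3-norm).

(Σ|x_i - y_i|^3)^(1/3) = (|4.06 - 1.52|^3 + |3.32 - 0.39|^3 + |-2.63 - 0.71|^3 + |-3.34 - (-1.21)|^3)^(1/3)
= (2.54^3 + 2.93^3 + 3.34^3 + 2.13^3)^(1/3) ≈ (16.3871 + 25.1538 + 37.2597 + 9.6636)^(1/3) = (88.4642)^(1/3) ≈ 4.4558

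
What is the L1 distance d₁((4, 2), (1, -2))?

Σ|x_i - y_i| = |4 - 1| + |2 - (-2)| = 3 + 4 = 7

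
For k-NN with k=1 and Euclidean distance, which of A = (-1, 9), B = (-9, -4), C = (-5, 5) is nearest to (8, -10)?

Distances: d(A) ≈ 21.0238, d(B) ≈ 18.0278, d(C) ≈ 19.8494. Nearest: B = (-9, -4) with distance 18.0278.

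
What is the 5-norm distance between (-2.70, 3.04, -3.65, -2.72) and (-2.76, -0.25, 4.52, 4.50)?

(Σ|x_i - y_i|^5)^(1/5) = (|-2.7 - (-2.76)|^5 + |3.04 - (-0.25)|^5 + |-3.65 - 4.52|^5 + |-2.72 - 4.5|^5)^(1/5)
= (0.06^5 + 3.29^5 + 8.17^5 + 7.22^5)^(1/5) ≈ (0 + 385.4602 + 36400.7459 + 19619.412)^(1/5) = (56405.6181)^(1/5) ≈ 8.9179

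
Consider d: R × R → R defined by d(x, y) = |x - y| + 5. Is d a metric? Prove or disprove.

No. d fails identity of indiscernibles (specifically d(x,x) = 0): d(3, 3) = |3 - 3| + 5 = 0 + 5 = 5 ≠ 0.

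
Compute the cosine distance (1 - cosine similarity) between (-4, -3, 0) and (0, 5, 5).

With u = (-4, -3, 0), v = (0, 5, 5):
u·v = (-4)·0 + (-3)·5 + 0·5 = 0 + (-15) + 0 = -15.
|u| = √((-4)² + (-3)² + 0²) = √25, |v| = √(0² + 5² + 5²) = √50, so |u||v| = √(25·50) = √1250.
cos θ = (u·v)/(|u||v|) = -15/√1250 ≈ -0.4243
Cosine distance = 1 - cos θ ≈ 1 - (-0.4243) = 1.4243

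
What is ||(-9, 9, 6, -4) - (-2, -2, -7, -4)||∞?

max(|x_i - y_i|) = max(|-9 - (-2)|, |9 - (-2)|, |6 - (-7)|, |-4 - (-4)|) = max(7, 11, 13, 0) = 13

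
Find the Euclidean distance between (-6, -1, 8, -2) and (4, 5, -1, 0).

√(Σ(x_i - y_i)²) = √((-6 - 4)² + (-1 - 5)² + (8 - (-1))² + (-2 - 0)²)
= √((-10)² + (-6)² + 9² + (-2)²) = √(100 + 36 + 81 + 4) = √221 ≈ 14.8661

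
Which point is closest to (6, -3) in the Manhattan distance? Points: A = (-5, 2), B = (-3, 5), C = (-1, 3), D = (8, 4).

Distances: d(A) = 16, d(B) = 17, d(C) = 13, d(D) = 9. Nearest: D = (8, 4) with distance 9.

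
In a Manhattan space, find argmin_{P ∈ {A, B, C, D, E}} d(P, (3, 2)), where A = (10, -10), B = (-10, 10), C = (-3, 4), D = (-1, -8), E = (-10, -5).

Distances: d(A) = 19, d(B) = 21, d(C) = 8, d(D) = 14, d(E) = 20. Nearest: C = (-3, 4) with distance 8.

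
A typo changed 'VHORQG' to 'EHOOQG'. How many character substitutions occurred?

Differing positions: 1, 4. Hamming distance = 2.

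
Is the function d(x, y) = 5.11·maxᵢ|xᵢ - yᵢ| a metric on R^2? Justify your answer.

Yes. The L∞ (Chebyshev) norm induces a metric on R^2, and multiplying a metric by a positive constant 5.11 > 0 preserves all four axioms: non-negativity (5.11·||x-y|| ≥ 0), identity (5.11·||x-y|| = 0 ⟺ ||x-y|| = 0 ⟺ x = y), symmetry (||x-y|| = ||y-x||), and the triangle inequality (5.11·||x-z|| ≤ 5.11·||x-y|| + 5.11·||y-z||). So d is a metric.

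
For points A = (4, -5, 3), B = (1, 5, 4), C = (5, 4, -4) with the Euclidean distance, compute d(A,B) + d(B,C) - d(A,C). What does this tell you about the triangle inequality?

d(A,B) = √(3² + 10² + 1²) = √110 ≈ 10.4881, d(B,C) = √(4² + 1² + 8²) = √81 = 9, d(A,C) = √(1² + 9² + 7²) = √131 ≈ 11.4455.
d(A,B) + d(B,C) - d(A,C) = 10.4881 + 9 - 11.4455 = 19.4881 - 11.4455 = 8.0426 (to 4 decimal places). This is ≥ 0, so the triangle inequality holds for these points.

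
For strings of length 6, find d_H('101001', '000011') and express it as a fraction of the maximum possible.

Differing positions: 1, 3, 5. Hamming distance = 3. The maximum possible Hamming distance for length-6 strings is 6, so d_H/6 = 3/6 = 0.5.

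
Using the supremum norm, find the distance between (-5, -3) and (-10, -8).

max(|x_i - y_i|) = max(|-5 - (-10)|, |-3 - (-8)|) = max(5, 5) = 5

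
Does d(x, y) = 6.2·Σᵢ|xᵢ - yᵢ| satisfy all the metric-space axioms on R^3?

Yes. The L1 (Manhattan) norm induces a metric on R^3, and multiplying a metric by a positive constant 6.2 > 0 preserves all four axioms: non-negativity (6.2·||x-y|| ≥ 0), identity (6.2·||x-y|| = 0 ⟺ ||x-y|| = 0 ⟺ x = y), symmetry (||x-y|| = ||y-x||), and the triangle inequality (6.2·||x-z|| ≤ 6.2·||x-y|| + 6.2·||y-z||). So d is a metric.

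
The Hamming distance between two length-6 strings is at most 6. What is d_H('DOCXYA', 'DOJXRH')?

Differing positions: 3, 5, 6. Hamming distance = 3. The maximum possible Hamming distance for length-6 strings is 6, so d_H/6 = 3/6 = 0.5.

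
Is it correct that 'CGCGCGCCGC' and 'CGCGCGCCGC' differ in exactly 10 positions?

Differing positions: none. Hamming distance = 0, so the claim that d_H = 10 is false.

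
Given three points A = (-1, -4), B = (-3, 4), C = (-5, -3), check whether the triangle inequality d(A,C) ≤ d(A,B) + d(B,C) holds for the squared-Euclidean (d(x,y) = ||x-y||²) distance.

d(A,B) = 2² + 8² = 68, d(B,C) = 2² + 7² = 53, d(A,C) = 4² + 1² = 17.
d(A,C) = 17 ≤ 68 + 53 = 121. Triangle inequality is satisfied.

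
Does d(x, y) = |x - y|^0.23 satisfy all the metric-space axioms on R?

Yes. With 0 < p = 0.23 ≤ 1, d(x,y) = |x-y|^0.23 is a metric on R. Non-negativity and symmetry are immediate; |x-y|^0.23 = 0 ⟺ |x-y| = 0 ⟺ x = y. For the triangle inequality, the function t ↦ t^0.23 is subadditive on [0,∞) when p ≤ 1, so |x-z|^0.23 ≤ (|x-y| + |y-z|)^0.23 ≤ |x-y|^0.23 + |y-z|^0.23.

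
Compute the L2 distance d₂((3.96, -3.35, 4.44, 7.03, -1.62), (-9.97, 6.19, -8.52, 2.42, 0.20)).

√(Σ(x_i - y_i)²) = √((3.96 - (-9.97))² + (-3.35 - 6.19)² + (4.44 - (-8.52))² + (7.03 - 2.42)² + (-1.62 - 0.2)²)
= √(13.93² + (-9.54)² + 12.96² + 4.61² + (-1.82)²) = √(194.0449 + 91.0116 + 167.9616 + 21.2521 + 3.3124) = √477.5826 ≈ 21.8537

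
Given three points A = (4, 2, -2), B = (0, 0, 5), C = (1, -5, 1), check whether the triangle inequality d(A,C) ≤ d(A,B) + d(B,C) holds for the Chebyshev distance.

d(A,B) = max(4, 2, 7) = 7, d(B,C) = max(1, 5, 4) = 5, d(A,C) = max(3, 7, 3) = 7.
d(A,C) = 7 ≤ 7 + 5 = 12. Triangle inequality is satisfied.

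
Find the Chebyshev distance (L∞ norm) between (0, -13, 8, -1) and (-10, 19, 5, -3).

max(|x_i - y_i|) = max(|0 - (-10)|, |-13 - 19|, |8 - 5|, |-1 - (-3)|) = max(10, 32, 3, 2) = 32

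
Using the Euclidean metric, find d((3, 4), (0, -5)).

√(Σ(x_i - y_i)²) = √((3 - 0)² + (4 - (-5))²)
= √(3² + 9²) = √(9 + 81) = √90 ≈ 9.4868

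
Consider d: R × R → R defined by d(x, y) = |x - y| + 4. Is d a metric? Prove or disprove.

No. d fails identity of indiscernibles (specifically d(x,x) = 0): d(-6, -6) = |-6 - (-6)| + 4 = 0 + 4 = 4 ≠ 0.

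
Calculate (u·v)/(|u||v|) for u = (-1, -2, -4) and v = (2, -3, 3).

With u = (-1, -2, -4), v = (2, -3, 3):
u·v = (-1)·2 + (-2)·(-3) + (-4)·3 = (-2) + 6 + (-12) = -8.
|u| = √((-1)² + (-2)² + (-4)²) = √21, |v| = √(2² + (-3)² + 3²) = √22, so |u||v| = √(21·22) = √462.
cos θ = (u·v)/(|u||v|) = -8/√462 ≈ -0.3722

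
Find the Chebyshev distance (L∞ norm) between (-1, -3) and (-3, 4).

max(|x_i - y_i|) = max(|-1 - (-3)|, |-3 - 4|) = max(2, 7) = 7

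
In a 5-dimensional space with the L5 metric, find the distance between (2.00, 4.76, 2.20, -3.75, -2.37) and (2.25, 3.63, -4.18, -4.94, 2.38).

(Σ|x_i - y_i|^5)^(1/5) = (|2 - 2.25|^5 + |4.76 - 3.63|^5 + |2.2 - (-4.18)|^5 + |-3.75 - (-4.94)|^5 + |-2.37 - 2.38|^5)^(1/5)
= (0.25^5 + 1.13^5 + 6.38^5 + 1.19^5 + 4.75^5)^(1/5) ≈ (0.001 + 1.8424 + 10570.6914 + 2.3864 + 2418.0654)^(1/5) = (12992.9866)^(1/5) ≈ 6.6488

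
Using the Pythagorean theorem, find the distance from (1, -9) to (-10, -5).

√(Σ(x_i - y_i)²) = √((1 - (-10))² + (-9 - (-5))²)
= √(11² + (-4)²) = √(121 + 16) = √137 ≈ 11.7047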